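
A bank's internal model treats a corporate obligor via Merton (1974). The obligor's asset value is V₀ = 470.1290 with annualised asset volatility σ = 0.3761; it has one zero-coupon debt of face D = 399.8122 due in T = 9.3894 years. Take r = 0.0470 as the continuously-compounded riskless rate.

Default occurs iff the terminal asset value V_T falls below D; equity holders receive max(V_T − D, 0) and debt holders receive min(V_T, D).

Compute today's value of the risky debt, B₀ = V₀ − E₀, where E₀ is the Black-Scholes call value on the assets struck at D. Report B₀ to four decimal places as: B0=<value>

B0=186.9814

d₁ = [ln(V₀/D) + (r + σ²/2)T] / (σ√T)
   = [ln(470.1290/399.8122) + (0.0470 + 0.5·0.3761²)·9.3894] / (0.3761·√9.3894)
   = [0.162012 + 1.105373] / 1.152450 = 1.099731
d₂ = d₁ − σ√T = 1.099731 − 1.152450 = -0.052720
N(d₁) = 0.864275,  N(d₂) = 0.478978,  e^(−rT) = 0.643199
E₀ = V₀·N(d₁) − D·e^(−rT)·N(d₂)
   = 470.1290·0.864275 − 399.8122·0.643199·0.478978 = 283.147638
B₀ = V₀ − E₀ = 470.1290 − 283.147638 = 186.981362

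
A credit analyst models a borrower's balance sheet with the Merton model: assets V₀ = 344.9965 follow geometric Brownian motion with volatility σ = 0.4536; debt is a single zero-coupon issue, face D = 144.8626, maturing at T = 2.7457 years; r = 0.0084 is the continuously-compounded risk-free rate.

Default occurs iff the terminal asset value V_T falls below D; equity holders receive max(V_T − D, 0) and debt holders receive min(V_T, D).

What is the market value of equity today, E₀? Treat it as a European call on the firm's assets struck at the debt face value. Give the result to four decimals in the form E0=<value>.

E0=212.5987

d₁ = [ln(V₀/D) + (r + σ²/2)T] / (σ√T)
   = [ln(344.9965/144.8626) + (0.0084 + 0.5·0.4536²)·2.7457] / (0.4536·√2.7457)
   = [0.867749 + 0.305532] / 0.751622 = 1.560998
d₂ = d₁ − σ√T = 1.560998 − 0.751622 = 0.809375
N(d₁) = 0.940738,  N(d₂) = 0.790850,  e^(−rT) = 0.977200
E₀ = V₀·N(d₁) − D·e^(−rT)·N(d₂)
   = 344.9965·0.940738 − 144.8626·0.977200·0.790850 = 212.598687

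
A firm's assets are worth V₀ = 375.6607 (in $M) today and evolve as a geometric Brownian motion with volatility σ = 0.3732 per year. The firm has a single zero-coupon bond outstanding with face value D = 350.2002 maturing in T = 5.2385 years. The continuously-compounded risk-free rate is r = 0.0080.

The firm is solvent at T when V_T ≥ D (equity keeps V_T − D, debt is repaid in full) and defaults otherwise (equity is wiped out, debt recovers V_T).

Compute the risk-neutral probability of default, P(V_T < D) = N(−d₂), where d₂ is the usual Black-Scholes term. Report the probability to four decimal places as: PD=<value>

d₁ = [ln(V₀/D) + (r + σ²/2)T] / (σ√T)
   = [ln(375.6607/350.2002) + (0.0080 + 0.5·0.3732²)·5.2385] / (0.3732·√5.2385)
   = [0.070181 + 0.406713] / 0.854172 = 0.558312
d₂ = d₁ − σ√T = 0.558312 − 0.854172 = -0.295860
risk-neutral PD = N(−d₂) = N(0.295860) = 0.616331

PD=0.6163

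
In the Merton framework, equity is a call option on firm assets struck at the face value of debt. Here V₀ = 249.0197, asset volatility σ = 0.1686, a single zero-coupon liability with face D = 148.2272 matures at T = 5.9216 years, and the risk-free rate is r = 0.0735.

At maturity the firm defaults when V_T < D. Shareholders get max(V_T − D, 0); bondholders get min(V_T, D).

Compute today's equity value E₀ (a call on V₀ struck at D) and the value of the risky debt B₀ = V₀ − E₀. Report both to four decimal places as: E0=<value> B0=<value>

E0=153.3121 B0=95.7076

d₁ = [ln(V₀/D) + (r + σ²/2)T] / (σ√T)
   = [ln(249.0197/148.2272) + (0.0735 + 0.5·0.1686²)·5.9216] / (0.1686·√5.9216)
   = [0.518786 + 0.519401] / 0.410277 = 2.530454
d₂ = d₁ − σ√T = 2.530454 − 0.410277 = 2.120177
N(d₁) = 0.994304,  N(d₂) = 0.983004,  e^(−rT) = 0.647111
E₀ = V₀·N(d₁) − D·e^(−rT)·N(d₂)
   = 249.0197·0.994304 − 148.2272·0.647111·0.983004 = 153.312114
B₀ = V₀ − E₀ = 249.0197 − 153.312114 = 95.707586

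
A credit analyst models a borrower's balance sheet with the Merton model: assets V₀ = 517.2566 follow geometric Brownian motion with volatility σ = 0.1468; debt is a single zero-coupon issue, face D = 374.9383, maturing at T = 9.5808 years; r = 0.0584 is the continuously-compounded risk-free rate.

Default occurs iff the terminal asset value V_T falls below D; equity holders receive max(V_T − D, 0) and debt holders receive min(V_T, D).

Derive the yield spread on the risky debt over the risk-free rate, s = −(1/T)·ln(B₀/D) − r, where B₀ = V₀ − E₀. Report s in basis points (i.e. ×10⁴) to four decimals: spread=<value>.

spread=7.2249

d₁ = [ln(V₀/D) + (r + σ²/2)T] / (σ√T)
   = [ln(517.2566/374.9383) + (0.0584 + 0.5·0.1468²)·9.5808] / (0.1468·√9.5808)
   = [0.321778 + 0.662753] / 0.454388 = 2.166717
d₂ = d₁ − σ√T = 2.166717 − 0.454388 = 1.712329
N(d₁) = 0.984872,  N(d₂) = 0.956582,  e^(−rT) = 0.571484
E₀ = V₀·N(d₁) − D·e^(−rT)·N(d₂)
   = 517.2566·0.984872 − 374.9383·0.571484·0.956582 = 304.463411
B₀ = V₀ − E₀ = 517.2566 − 304.463411 = 212.793189
spread = −(1/T)·ln(B₀/D) − r = −(1/9.5808)·ln(212.793189/374.9383) − 0.0584 = 0.00072249
in basis points: 0.00072249 × 10⁴ = 7.2249 bp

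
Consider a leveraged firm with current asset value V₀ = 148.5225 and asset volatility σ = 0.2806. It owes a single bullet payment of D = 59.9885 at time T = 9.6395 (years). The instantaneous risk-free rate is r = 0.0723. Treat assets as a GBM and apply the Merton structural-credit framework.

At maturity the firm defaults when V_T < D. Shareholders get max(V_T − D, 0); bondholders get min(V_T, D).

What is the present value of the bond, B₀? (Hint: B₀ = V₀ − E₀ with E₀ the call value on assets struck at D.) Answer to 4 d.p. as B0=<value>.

B0=29.1858

d₁ = [ln(V₀/D) + (r + σ²/2)T] / (σ√T)
   = [ln(148.5225/59.9885) + (0.0723 + 0.5·0.2806²)·9.6395] / (0.2806·√9.6395)
   = [0.906584 + 1.076425] / 0.871194 = 2.276197
d₂ = d₁ − σ√T = 2.276197 − 0.871194 = 1.405002
N(d₁) = 0.988583,  N(d₂) = 0.919990,  e^(−rT) = 0.498109
E₀ = V₀·N(d₁) − D·e^(−rT)·N(d₂)
   = 148.5225·0.988583 − 59.9885·0.498109·0.919990 = 119.336747
B₀ = V₀ − E₀ = 148.5225 − 119.336747 = 29.185753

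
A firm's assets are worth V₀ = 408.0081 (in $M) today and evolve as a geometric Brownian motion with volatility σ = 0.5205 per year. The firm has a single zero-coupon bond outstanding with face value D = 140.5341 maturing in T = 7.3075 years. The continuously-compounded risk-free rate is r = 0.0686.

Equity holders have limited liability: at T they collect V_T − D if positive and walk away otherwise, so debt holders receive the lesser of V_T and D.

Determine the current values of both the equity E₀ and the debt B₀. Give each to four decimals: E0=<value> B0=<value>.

E0=337.7811 B0=70.2270

d₁ = [ln(V₀/D) + (r + σ²/2)T] / (σ√T)
   = [ln(408.0081/140.5341) + (0.0686 + 0.5·0.5205²)·7.3075] / (0.5205·√7.3075)
   = [1.065837 + 1.491169] / 1.407036 = 1.817300
d₂ = d₁ − σ√T = 1.817300 − 1.407036 = 0.410264
N(d₁) = 0.965414,  N(d₂) = 0.659194,  e^(−rT) = 0.605746
E₀ = V₀·N(d₁) − D·e^(−rT)·N(d₂)
   = 408.0081·0.965414 − 140.5341·0.605746·0.659194 = 337.781056
B₀ = V₀ − E₀ = 408.0081 − 337.781056 = 70.227044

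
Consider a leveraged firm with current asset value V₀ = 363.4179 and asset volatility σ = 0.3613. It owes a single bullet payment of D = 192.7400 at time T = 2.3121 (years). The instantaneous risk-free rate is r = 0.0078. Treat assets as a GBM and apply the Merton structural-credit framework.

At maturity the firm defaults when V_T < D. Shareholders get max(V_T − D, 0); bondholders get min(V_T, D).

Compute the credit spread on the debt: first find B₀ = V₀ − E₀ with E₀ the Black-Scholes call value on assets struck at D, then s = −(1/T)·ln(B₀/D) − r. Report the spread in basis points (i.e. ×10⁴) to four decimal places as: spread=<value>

spread=188.9207

d₁ = [ln(V₀/D) + (r + σ²/2)T] / (σ√T)
   = [ln(363.4179/192.7400) + (0.0078 + 0.5·0.3613²)·2.3121] / (0.3613·√2.3121)
   = [0.634211 + 0.168942] / 0.549378 = 1.461933
d₂ = d₁ − σ√T = 1.461933 − 0.549378 = 0.912555
N(d₁) = 0.928120,  N(d₂) = 0.819262,  e^(−rT) = 0.982127
E₀ = V₀·N(d₁) − D·e^(−rT)·N(d₂)
   = 363.4179·0.928120 − 192.7400·0.982127·0.819262 = 182.213188
B₀ = V₀ − E₀ = 363.4179 − 182.213188 = 181.204712
spread = −(1/T)·ln(B₀/D) − r = −(1/2.3121)·ln(181.204712/192.7400) − 0.0078 = 0.01889207
in basis points: 0.01889207 × 10⁴ = 188.9207 bp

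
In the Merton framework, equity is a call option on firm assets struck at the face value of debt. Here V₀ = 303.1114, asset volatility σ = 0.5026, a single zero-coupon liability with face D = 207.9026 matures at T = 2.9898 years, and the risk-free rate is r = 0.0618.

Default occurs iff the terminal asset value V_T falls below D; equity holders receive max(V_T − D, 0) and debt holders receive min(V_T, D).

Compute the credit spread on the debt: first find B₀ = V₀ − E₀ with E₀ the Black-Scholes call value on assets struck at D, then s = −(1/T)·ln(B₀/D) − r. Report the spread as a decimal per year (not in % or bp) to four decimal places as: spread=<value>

spread=0.0626

d₁ = [ln(V₀/D) + (r + σ²/2)T] / (σ√T)
   = [ln(303.1114/207.9026) + (0.0618 + 0.5·0.5026²)·2.9898] / (0.5026·√2.9898)
   = [0.377031 + 0.562391] / 0.869048 = 1.080979
d₂ = d₁ − σ√T = 1.080979 − 0.869048 = 0.211931
N(d₁) = 0.860147,  N(d₂) = 0.583920,  e^(−rT) = 0.831296
E₀ = V₀·N(d₁) − D·e^(−rT)·N(d₂)
   = 303.1114·0.860147 − 207.9026·0.831296·0.583920 = 159.802292
B₀ = V₀ − E₀ = 303.1114 − 159.802292 = 143.309108
spread = −(1/T)·ln(B₀/D) − r = −(1/2.9898)·ln(143.309108/207.9026) − 0.0618 = 0.06264505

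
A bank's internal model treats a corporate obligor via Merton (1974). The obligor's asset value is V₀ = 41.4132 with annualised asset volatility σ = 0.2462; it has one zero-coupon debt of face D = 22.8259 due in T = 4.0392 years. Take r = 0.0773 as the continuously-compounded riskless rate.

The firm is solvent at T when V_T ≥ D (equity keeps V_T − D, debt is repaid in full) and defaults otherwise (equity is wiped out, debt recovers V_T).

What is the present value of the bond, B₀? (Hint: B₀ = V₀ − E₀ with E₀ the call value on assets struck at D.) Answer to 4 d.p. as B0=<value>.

B0=16.5382

d₁ = [ln(V₀/D) + (r + σ²/2)T] / (σ√T)
   = [ln(41.4132/22.8259) + (0.0773 + 0.5·0.2462²)·4.0392] / (0.2462·√4.0392)
   = [0.595704 + 0.434647] / 0.494807 = 2.082329
d₂ = d₁ − σ√T = 2.082329 − 0.494807 = 1.587523
N(d₁) = 0.981344,  N(d₂) = 0.943803,  e^(−rT) = 0.731813
E₀ = V₀·N(d₁) − D·e^(−rT)·N(d₂)
   = 41.4132·0.981344 − 22.8259·0.731813·0.943803 = 24.875029
B₀ = V₀ − E₀ = 41.4132 − 24.875029 = 16.538171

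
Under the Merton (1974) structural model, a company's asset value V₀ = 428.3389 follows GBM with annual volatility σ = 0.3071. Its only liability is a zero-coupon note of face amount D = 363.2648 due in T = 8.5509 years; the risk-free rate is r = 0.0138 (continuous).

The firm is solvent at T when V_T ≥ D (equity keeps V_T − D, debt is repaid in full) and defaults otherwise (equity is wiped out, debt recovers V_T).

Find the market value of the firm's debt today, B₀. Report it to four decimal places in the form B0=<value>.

d₁ = [ln(V₀/D) + (r + σ²/2)T] / (σ√T)
   = [ln(428.3389/363.2648) + (0.0138 + 0.5·0.3071²)·8.5509] / (0.3071·√8.5509)
   = [0.164783 + 0.521222] / 0.898019 = 0.763908
d₂ = d₁ − σ√T = 0.763908 − 0.898019 = -0.134111
N(d₁) = 0.777539,  N(d₂) = 0.446657,  e^(−rT) = 0.888694
E₀ = V₀·N(d₁) − D·e^(−rT)·N(d₂)
   = 428.3389·0.777539 − 363.2648·0.888694·0.446657 = 188.855289
B₀ = V₀ − E₀ = 428.3389 − 188.855289 = 239.483611

B0=239.4836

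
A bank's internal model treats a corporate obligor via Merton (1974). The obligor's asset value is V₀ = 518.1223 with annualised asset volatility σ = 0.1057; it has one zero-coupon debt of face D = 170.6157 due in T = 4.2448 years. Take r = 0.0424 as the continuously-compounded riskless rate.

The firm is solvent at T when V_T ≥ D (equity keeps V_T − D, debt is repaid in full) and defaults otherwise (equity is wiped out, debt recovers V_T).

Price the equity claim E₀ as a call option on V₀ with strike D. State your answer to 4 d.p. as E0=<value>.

E0=375.6092

d₁ = [ln(V₀/D) + (r + σ²/2)T] / (σ√T)
   = [ln(518.1223/170.6157) + (0.0424 + 0.5·0.1057²)·4.2448] / (0.1057·√4.2448)
   = [1.110798 + 0.203692] / 0.217773 = 6.036060
d₂ = d₁ − σ√T = 6.036060 − 0.217773 = 5.818288
N(d₁) = 1.000000,  N(d₂) = 1.000000,  e^(−rT) = 0.835287
E₀ = V₀·N(d₁) − D·e^(−rT)·N(d₂)
   = 518.1223·1.000000 − 170.6157·0.835287·1.000000 = 375.609170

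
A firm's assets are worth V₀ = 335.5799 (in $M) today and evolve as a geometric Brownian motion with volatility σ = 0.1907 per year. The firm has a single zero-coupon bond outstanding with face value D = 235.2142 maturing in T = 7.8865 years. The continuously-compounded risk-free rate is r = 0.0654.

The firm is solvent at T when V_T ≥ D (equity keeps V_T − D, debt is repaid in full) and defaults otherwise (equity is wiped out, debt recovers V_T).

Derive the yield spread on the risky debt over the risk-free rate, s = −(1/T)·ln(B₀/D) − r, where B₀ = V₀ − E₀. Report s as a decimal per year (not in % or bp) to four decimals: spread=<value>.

d₁ = [ln(V₀/D) + (r + σ²/2)T] / (σ√T)
   = [ln(335.5799/235.2142) + (0.0654 + 0.5·0.1907²)·7.8865] / (0.1907·√7.8865)
   = [0.355363 + 0.659179] / 0.535541 = 1.894425
d₂ = d₁ − σ√T = 1.894425 − 0.535541 = 1.358884
N(d₁) = 0.970916,  N(d₂) = 0.912908,  e^(−rT) = 0.597036
E₀ = V₀·N(d₁) − D·e^(−rT)·N(d₂)
   = 335.5799·0.970916 − 235.2142·0.597036·0.912908 = 197.618751
B₀ = V₀ − E₀ = 335.5799 − 197.618751 = 137.961149
spread = −(1/T)·ln(B₀/D) − r = −(1/7.8865)·ln(137.961149/235.2142) − 0.0654 = 0.00225035

spread=0.0023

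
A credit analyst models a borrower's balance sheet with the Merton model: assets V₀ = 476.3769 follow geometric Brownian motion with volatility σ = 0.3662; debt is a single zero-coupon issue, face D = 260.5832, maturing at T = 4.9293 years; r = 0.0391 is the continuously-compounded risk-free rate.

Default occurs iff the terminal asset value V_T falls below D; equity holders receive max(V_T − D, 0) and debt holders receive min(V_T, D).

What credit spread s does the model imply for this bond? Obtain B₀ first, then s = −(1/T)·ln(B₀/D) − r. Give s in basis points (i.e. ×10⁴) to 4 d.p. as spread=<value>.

spread=212.9076

d₁ = [ln(V₀/D) + (r + σ²/2)T] / (σ√T)
   = [ln(476.3769/260.5832) + (0.0391 + 0.5·0.3662²)·4.9293] / (0.3662·√4.9293)
   = [0.603287 + 0.523251] / 0.813038 = 1.385591
d₂ = d₁ − σ√T = 1.385591 − 0.813038 = 0.572553
N(d₁) = 0.917064,  N(d₂) = 0.716526,  e^(−rT) = 0.824700
E₀ = V₀·N(d₁) − D·e^(−rT)·N(d₂)
   = 476.3769·0.917064 − 260.5832·0.824700·0.716526 = 282.884541
B₀ = V₀ − E₀ = 476.3769 − 282.884541 = 193.492359
spread = −(1/T)·ln(B₀/D) − r = −(1/4.9293)·ln(193.492359/260.5832) − 0.0391 = 0.02129076
in basis points: 0.02129076 × 10⁴ = 212.9076 bp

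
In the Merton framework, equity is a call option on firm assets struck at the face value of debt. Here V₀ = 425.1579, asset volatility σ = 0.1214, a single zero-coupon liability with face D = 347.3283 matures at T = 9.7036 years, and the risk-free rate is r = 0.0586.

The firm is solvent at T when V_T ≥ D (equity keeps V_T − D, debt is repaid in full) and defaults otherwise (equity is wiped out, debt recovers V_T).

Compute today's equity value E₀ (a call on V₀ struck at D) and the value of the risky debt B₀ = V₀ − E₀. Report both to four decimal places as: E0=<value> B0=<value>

d₁ = [ln(V₀/D) + (r + σ²/2)T] / (σ√T)
   = [ln(425.1579/347.3283) + (0.0586 + 0.5·0.1214²)·9.7036] / (0.1214·√9.7036)
   = [0.202190 + 0.640137] / 0.378168 = 2.227386
d₂ = d₁ − σ√T = 2.227386 − 0.378168 = 1.849218
N(d₁) = 0.987039,  N(d₂) = 0.967787,  e^(−rT) = 0.566300
E₀ = V₀·N(d₁) − D·e^(−rT)·N(d₂)
   = 425.1579·0.987039 − 347.3283·0.566300·0.967787 = 229.291533
B₀ = V₀ − E₀ = 425.1579 − 229.291533 = 195.866367

E0=229.2915 B0=195.8664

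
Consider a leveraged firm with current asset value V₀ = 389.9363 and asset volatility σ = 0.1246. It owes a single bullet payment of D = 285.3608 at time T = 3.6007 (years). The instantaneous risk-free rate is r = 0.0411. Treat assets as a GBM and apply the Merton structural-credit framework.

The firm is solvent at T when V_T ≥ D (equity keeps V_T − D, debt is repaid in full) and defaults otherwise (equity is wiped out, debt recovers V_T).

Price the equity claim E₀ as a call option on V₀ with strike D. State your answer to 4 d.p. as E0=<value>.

E0=144.5425

d₁ = [ln(V₀/D) + (r + σ²/2)T] / (σ√T)
   = [ln(389.9363/285.3608) + (0.0411 + 0.5·0.1246²)·3.6007] / (0.1246·√3.6007)
   = [0.312229 + 0.175939] / 0.236435 = 2.064706
d₂ = d₁ − σ√T = 2.064706 − 0.236435 = 1.828271
N(d₁) = 0.980525,  N(d₂) = 0.966246,  e^(−rT) = 0.862441
E₀ = V₀·N(d₁) − D·e^(−rT)·N(d₂)
   = 389.9363·0.980525 − 285.3608·0.862441·0.966246 = 144.542528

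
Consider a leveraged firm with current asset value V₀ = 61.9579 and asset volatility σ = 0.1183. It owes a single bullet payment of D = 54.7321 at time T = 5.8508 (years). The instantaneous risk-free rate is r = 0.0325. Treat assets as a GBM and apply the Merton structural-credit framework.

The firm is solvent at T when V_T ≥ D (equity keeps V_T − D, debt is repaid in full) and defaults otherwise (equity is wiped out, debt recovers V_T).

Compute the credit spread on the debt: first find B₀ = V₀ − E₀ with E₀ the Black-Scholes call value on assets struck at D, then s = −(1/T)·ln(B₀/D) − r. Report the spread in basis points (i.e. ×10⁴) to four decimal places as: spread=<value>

d₁ = [ln(V₀/D) + (r + σ²/2)T] / (σ√T)
   = [ln(61.9579/54.7321) + (0.0325 + 0.5·0.1183²)·5.8508] / (0.1183·√5.8508)
   = [0.124005 + 0.231092] / 0.286149 = 1.240949
d₂ = d₁ − σ√T = 1.240949 − 0.286149 = 0.954800
N(d₁) = 0.892688,  N(d₂) = 0.830161,  e^(−rT) = 0.826834
E₀ = V₀·N(d₁) − D·e^(−rT)·N(d₂)
   = 61.9579·0.892688 − 54.7321·0.826834·0.830161 = 17.740658
B₀ = V₀ − E₀ = 61.9579 − 17.740658 = 44.217242
spread = −(1/T)·ln(B₀/D) − r = −(1/5.8508)·ln(44.217242/54.7321) − 0.0325 = 0.00396263
in basis points: 0.00396263 × 10⁴ = 39.6263 bp

spread=39.6263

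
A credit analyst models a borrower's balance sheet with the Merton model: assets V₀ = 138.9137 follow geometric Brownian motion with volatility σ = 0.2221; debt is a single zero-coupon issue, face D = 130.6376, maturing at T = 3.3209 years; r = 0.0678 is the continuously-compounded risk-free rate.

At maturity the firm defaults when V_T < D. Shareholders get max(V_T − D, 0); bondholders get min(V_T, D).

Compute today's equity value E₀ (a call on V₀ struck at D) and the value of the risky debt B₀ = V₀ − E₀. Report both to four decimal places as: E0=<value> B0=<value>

E0=41.4009 B0=97.5128

d₁ = [ln(V₀/D) + (r + σ²/2)T] / (σ√T)
   = [ln(138.9137/130.6376) + (0.0678 + 0.5·0.2221²)·3.3209] / (0.2221·√3.3209)
   = [0.061426 + 0.307064] / 0.404740 = 0.910436
d₂ = d₁ − σ√T = 0.910436 − 0.404740 = 0.505696
N(d₁) = 0.818704,  N(d₂) = 0.693465,  e^(−rT) = 0.798391
E₀ = V₀·N(d₁) − D·e^(−rT)·N(d₂)
   = 138.9137·0.818704 − 130.6376·0.798391·0.693465 = 41.400869
B₀ = V₀ − E₀ = 138.9137 − 41.400869 = 97.512831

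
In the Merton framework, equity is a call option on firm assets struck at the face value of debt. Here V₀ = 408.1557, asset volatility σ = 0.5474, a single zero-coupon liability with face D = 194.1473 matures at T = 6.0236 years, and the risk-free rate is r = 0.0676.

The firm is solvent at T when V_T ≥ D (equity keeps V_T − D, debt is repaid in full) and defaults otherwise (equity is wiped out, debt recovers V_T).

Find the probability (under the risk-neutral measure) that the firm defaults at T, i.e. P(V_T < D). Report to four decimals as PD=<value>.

PD=0.4268

d₁ = [ln(V₀/D) + (r + σ²/2)T] / (σ√T)
   = [ln(408.1557/194.1473) + (0.0676 + 0.5·0.5474²)·6.0236] / (0.5474·√6.0236)
   = [0.743032 + 1.309671] / 1.343485 = 1.527894
d₂ = d₁ − σ√T = 1.527894 − 1.343485 = 0.184409
risk-neutral PD = N(−d₂) = N(-0.184409) = 0.426846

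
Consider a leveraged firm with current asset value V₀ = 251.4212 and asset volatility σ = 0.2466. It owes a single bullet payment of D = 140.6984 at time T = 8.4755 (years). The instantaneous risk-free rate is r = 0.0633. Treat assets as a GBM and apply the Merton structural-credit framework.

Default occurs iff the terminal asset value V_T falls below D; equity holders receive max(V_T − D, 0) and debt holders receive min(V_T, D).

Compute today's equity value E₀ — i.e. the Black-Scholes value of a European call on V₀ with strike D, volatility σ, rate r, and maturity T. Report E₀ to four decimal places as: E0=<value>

d₁ = [ln(V₀/D) + (r + σ²/2)T] / (σ√T)
   = [ln(251.4212/140.6984) + (0.0633 + 0.5·0.2466²)·8.4755] / (0.2466·√8.4755)
   = [0.580511 + 0.794203] / 0.717919 = 1.914859
d₂ = d₁ − σ√T = 1.914859 − 0.717919 = 1.196939
N(d₁) = 0.972245,  N(d₂) = 0.884335,  e^(−rT) = 0.584792
E₀ = V₀·N(d₁) − D·e^(−rT)·N(d₂)
   = 251.4212·0.972245 − 140.6984·0.584792·0.884335 = 171.680492

E0=171.6805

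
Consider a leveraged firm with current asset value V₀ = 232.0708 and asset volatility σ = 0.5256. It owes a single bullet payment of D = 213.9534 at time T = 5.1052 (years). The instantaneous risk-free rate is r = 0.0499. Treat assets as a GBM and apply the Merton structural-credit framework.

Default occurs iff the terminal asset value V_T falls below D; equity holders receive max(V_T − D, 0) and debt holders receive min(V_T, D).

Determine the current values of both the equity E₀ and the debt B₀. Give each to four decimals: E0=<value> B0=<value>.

d₁ = [ln(V₀/D) + (r + σ²/2)T] / (σ√T)
   = [ln(232.0708/213.9534) + (0.0499 + 0.5·0.5256²)·5.1052] / (0.5256·√5.1052)
   = [0.081284 + 0.959919] / 1.187577 = 0.876746
d₂ = d₁ − σ√T = 0.876746 − 1.187577 = -0.310831
N(d₁) = 0.809688,  N(d₂) = 0.377965,  e^(−rT) = 0.775111
E₀ = V₀·N(d₁) − D·e^(−rT)·N(d₂)
   = 232.0708·0.809688 − 213.9534·0.775111·0.377965 = 125.224145
B₀ = V₀ − E₀ = 232.0708 − 125.224145 = 106.846655

E0=125.2241 B0=106.8467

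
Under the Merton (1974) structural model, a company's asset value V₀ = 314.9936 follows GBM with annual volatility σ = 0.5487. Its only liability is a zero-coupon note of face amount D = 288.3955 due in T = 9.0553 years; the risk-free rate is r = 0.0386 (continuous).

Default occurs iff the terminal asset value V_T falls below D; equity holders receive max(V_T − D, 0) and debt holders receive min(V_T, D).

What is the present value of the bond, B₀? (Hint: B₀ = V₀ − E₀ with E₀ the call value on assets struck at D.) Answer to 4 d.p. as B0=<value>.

d₁ = [ln(V₀/D) + (r + σ²/2)T] / (σ√T)
   = [ln(314.9936/288.3955) + (0.0386 + 0.5·0.5487²)·9.0553] / (0.5487·√9.0553)
   = [0.088220 + 1.712682] / 1.651149 = 1.090696
d₂ = d₁ − σ√T = 1.090696 − 1.651149 = -0.560454
N(d₁) = 0.862297,  N(d₂) = 0.287585,  e^(−rT) = 0.705016
E₀ = V₀·N(d₁) − D·e^(−rT)·N(d₂)
   = 314.9936·0.862297 − 288.3955·0.705016·0.287585 = 213.145128
B₀ = V₀ − E₀ = 314.9936 − 213.145128 = 101.848472

B0=101.8485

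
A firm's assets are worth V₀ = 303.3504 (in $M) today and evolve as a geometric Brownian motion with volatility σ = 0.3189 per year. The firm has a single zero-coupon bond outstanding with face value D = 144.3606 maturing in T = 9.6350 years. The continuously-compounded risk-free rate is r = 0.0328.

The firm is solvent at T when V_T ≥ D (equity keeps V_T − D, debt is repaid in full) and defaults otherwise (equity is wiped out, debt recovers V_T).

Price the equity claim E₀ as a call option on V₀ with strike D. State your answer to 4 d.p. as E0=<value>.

E0=210.0139

d₁ = [ln(V₀/D) + (r + σ²/2)T] / (σ√T)
   = [ln(303.3504/144.3606) + (0.0328 + 0.5·0.3189²)·9.6350] / (0.3189·√9.6350)
   = [0.742574 + 0.805954] / 0.989875 = 1.564368
d₂ = d₁ − σ√T = 1.564368 − 0.989875 = 0.574493
N(d₁) = 0.941134,  N(d₂) = 0.717183,  e^(−rT) = 0.729039
E₀ = V₀·N(d₁) − D·e^(−rT)·N(d₂)
   = 303.3504·0.941134 − 144.3606·0.729039·0.717183 = 210.013940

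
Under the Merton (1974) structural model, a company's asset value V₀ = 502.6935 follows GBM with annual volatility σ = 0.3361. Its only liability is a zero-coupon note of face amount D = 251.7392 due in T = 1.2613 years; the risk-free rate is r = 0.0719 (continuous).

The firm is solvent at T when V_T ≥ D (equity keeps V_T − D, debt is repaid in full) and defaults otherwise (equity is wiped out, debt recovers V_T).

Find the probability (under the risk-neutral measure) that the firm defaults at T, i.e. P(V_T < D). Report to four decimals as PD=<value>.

d₁ = [ln(V₀/D) + (r + σ²/2)T] / (σ√T)
   = [ln(502.6935/251.7392) + (0.0719 + 0.5·0.3361²)·1.2613] / (0.3361·√1.2613)
   = [0.691587 + 0.161928] / 0.377466 = 2.261170
d₂ = d₁ − σ√T = 2.261170 − 0.377466 = 1.883705
risk-neutral PD = N(−d₂) = N(-1.883705) = 0.029802

PD=0.0298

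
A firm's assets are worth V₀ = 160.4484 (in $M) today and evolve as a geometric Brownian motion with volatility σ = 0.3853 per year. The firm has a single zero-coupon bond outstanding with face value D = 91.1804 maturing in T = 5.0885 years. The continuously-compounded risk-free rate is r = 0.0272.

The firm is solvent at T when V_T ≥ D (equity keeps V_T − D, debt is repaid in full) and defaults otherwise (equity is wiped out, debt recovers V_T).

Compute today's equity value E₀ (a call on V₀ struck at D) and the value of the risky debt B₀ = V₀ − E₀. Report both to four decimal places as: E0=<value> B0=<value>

d₁ = [ln(V₀/D) + (r + σ²/2)T] / (σ√T)
   = [ln(160.4484/91.1804) + (0.0272 + 0.5·0.3853²)·5.0885] / (0.3853·√5.0885)
   = [0.565132 + 0.516117] / 0.869148 = 1.244033
d₂ = d₁ − σ√T = 1.244033 − 0.869148 = 0.374884
N(d₁) = 0.893256,  N(d₂) = 0.646127,  e^(−rT) = 0.870744
E₀ = V₀·N(d₁) − D·e^(−rT)·N(d₂)
   = 160.4484·0.893256 − 91.1804·0.870744·0.646127 = 92.022434
B₀ = V₀ − E₀ = 160.4484 − 92.022434 = 68.425966

E0=92.0224 B0=68.4260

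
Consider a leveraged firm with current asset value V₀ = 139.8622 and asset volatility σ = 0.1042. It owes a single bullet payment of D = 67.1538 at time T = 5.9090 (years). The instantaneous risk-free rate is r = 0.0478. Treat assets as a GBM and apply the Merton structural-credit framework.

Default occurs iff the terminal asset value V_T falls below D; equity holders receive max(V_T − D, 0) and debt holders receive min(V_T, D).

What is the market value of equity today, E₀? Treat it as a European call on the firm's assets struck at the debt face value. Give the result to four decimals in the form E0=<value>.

E0=89.2328

d₁ = [ln(V₀/D) + (r + σ²/2)T] / (σ√T)
   = [ln(139.8622/67.1538) + (0.0478 + 0.5·0.1042²)·5.9090] / (0.1042·√5.9090)
   = [0.733672 + 0.314529] / 0.253294 = 4.138281
d₂ = d₁ − σ√T = 4.138281 − 0.253294 = 3.884987
N(d₁) = 0.999983,  N(d₂) = 0.999949,  e^(−rT) = 0.753934
E₀ = V₀·N(d₁) − D·e^(−rT)·N(d₂)
   = 139.8622·0.999983 − 67.1538·0.753934·0.999949 = 89.232798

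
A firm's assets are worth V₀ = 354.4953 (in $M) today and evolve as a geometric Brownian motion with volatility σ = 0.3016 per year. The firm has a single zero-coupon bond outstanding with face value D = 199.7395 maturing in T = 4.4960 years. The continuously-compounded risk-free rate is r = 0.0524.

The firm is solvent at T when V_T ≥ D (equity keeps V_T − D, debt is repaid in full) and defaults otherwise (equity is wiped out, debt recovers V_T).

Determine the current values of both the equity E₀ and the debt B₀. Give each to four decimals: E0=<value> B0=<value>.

d₁ = [ln(V₀/D) + (r + σ²/2)T] / (σ√T)
   = [ln(354.4953/199.7395) + (0.0524 + 0.5·0.3016²)·4.4960] / (0.3016·√4.4960)
   = [0.573681 + 0.440074] / 0.639506 = 1.585217
d₂ = d₁ − σ√T = 1.585217 − 0.639506 = 0.945711
N(d₁) = 0.943541,  N(d₂) = 0.827852,  e^(−rT) = 0.790104
E₀ = V₀·N(d₁) − D·e^(−rT)·N(d₂)
   = 354.4953·0.943541 − 199.7395·0.790104·0.827852 = 203.833529
B₀ = V₀ − E₀ = 354.4953 − 203.833529 = 150.661771

E0=203.8335 B0=150.6618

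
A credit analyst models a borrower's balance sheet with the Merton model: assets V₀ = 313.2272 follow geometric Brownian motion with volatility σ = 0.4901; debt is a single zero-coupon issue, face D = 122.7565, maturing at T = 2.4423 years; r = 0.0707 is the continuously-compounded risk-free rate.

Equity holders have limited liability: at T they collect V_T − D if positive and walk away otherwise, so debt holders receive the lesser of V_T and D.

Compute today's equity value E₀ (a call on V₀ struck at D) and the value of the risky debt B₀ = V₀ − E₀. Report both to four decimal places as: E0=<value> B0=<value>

E0=214.2430 B0=98.9842

d₁ = [ln(V₀/D) + (r + σ²/2)T] / (σ√T)
   = [ln(313.2272/122.7565) + (0.0707 + 0.5·0.4901²)·2.4423] / (0.4901·√2.4423)
   = [0.936726 + 0.465988] / 0.765921 = 1.831408
d₂ = d₁ − σ√T = 1.831408 − 0.765921 = 1.065486
N(d₁) = 0.966480,  N(d₂) = 0.856672,  e^(−rT) = 0.841415
E₀ = V₀·N(d₁) − D·e^(−rT)·N(d₂)
   = 313.2272·0.966480 − 122.7565·0.841415·0.856672 = 214.242963
B₀ = V₀ − E₀ = 313.2272 − 214.242963 = 98.984237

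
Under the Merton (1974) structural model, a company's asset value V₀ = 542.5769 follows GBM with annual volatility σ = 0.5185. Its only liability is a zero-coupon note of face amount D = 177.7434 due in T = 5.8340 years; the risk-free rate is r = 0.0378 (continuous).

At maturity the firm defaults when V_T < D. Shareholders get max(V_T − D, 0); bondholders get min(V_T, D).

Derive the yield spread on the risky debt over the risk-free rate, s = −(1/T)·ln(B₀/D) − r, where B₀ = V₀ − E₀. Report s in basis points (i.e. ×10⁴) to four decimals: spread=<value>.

spread=293.9957

d₁ = [ln(V₀/D) + (r + σ²/2)T] / (σ√T)
   = [ln(542.5769/177.7434) + (0.0378 + 0.5·0.5185²)·5.8340] / (0.5185·√5.8340)
   = [1.115989 + 1.004738] / 1.252368 = 1.693374
d₂ = d₁ − σ√T = 1.693374 − 1.252368 = 0.441006
N(d₁) = 0.954808,  N(d₂) = 0.670396,  e^(−rT) = 0.802097
E₀ = V₀·N(d₁) − D·e^(−rT)·N(d₂)
   = 542.5769·0.954808 − 177.7434·0.802097·0.670396 = 422.480034
B₀ = V₀ − E₀ = 542.5769 − 422.480034 = 120.096866
spread = −(1/T)·ln(B₀/D) − r = −(1/5.8340)·ln(120.096866/177.7434) − 0.0378 = 0.02939957
in basis points: 0.02939957 × 10⁴ = 293.9957 bp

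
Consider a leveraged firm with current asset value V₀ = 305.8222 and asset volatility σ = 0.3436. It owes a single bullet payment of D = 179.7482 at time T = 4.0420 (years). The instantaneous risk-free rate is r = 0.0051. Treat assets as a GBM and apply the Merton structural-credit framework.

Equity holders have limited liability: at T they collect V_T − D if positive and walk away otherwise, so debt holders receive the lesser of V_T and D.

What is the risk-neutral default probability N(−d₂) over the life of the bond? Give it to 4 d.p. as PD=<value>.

PD=0.3250

d₁ = [ln(V₀/D) + (r + σ²/2)T] / (σ√T)
   = [ln(305.8222/179.7482) + (0.0051 + 0.5·0.3436²)·4.0420] / (0.3436·√4.0420)
   = [0.531447 + 0.259215] / 0.690798 = 1.144563
d₂ = d₁ − σ√T = 1.144563 − 0.690798 = 0.453765
risk-neutral PD = N(−d₂) = N(-0.453765) = 0.324999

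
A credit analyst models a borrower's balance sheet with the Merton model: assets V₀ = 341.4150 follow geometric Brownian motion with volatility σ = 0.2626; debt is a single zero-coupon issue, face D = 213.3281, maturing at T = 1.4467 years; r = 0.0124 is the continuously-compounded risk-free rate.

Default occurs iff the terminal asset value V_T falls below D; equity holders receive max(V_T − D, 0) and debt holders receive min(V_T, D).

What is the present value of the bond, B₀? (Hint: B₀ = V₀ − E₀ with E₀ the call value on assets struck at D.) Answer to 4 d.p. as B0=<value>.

d₁ = [ln(V₀/D) + (r + σ²/2)T] / (σ√T)
   = [ln(341.4150/213.3281) + (0.0124 + 0.5·0.2626²)·1.4467] / (0.2626·√1.4467)
   = [0.470267 + 0.067820] / 0.315852 = 1.703606
d₂ = d₁ − σ√T = 1.703606 − 0.315852 = 1.387754
N(d₁) = 0.955773,  N(d₂) = 0.917394,  e^(−rT) = 0.982221
E₀ = V₀·N(d₁) − D·e^(−rT)·N(d₂)
   = 341.4150·0.955773 − 213.3281·0.982221·0.917394 = 134.088683
B₀ = V₀ − E₀ = 341.4150 − 134.088683 = 207.326317

B0=207.3263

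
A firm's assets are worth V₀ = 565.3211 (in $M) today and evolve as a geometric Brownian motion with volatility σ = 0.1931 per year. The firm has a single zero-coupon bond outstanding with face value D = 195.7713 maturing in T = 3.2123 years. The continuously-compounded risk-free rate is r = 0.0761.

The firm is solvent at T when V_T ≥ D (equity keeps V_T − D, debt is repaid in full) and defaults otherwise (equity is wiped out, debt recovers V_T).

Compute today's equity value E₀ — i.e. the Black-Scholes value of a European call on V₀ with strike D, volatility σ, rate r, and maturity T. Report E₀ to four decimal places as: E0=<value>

d₁ = [ln(V₀/D) + (r + σ²/2)T] / (σ√T)
   = [ln(565.3211/195.7713) + (0.0761 + 0.5·0.1931²)·3.2123] / (0.1931·√3.2123)
   = [1.060447 + 0.304346] / 0.346091 = 3.943449
d₂ = d₁ − σ√T = 3.943449 − 0.346091 = 3.597358
N(d₁) = 0.999960,  N(d₂) = 0.999839,  e^(−rT) = 0.783130
E₀ = V₀·N(d₁) − D·e^(−rT)·N(d₂)
   = 565.3211·0.999960 − 195.7713·0.783130·0.999839 = 412.008579

E0=412.0086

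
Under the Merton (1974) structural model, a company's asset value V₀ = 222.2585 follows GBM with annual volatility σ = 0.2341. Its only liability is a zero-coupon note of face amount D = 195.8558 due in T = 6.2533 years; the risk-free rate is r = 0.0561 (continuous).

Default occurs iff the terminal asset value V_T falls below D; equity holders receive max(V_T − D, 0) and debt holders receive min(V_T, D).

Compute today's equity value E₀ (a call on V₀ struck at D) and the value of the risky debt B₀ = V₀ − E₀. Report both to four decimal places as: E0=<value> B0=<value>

E0=96.0440 B0=126.2145

d₁ = [ln(V₀/D) + (r + σ²/2)T] / (σ√T)
   = [ln(222.2585/195.8558) + (0.0561 + 0.5·0.2341²)·6.2533] / (0.2341·√6.2533)
   = [0.126462 + 0.522159] / 0.585404 = 1.107989
d₂ = d₁ − σ√T = 1.107989 − 0.585404 = 0.522585
N(d₁) = 0.866067,  N(d₂) = 0.699368,  e^(−rT) = 0.704117
E₀ = V₀·N(d₁) − D·e^(−rT)·N(d₂)
   = 222.2585·0.866067 − 195.8558·0.704117·0.699368 = 96.043968
B₀ = V₀ − E₀ = 222.2585 − 96.043968 = 126.214532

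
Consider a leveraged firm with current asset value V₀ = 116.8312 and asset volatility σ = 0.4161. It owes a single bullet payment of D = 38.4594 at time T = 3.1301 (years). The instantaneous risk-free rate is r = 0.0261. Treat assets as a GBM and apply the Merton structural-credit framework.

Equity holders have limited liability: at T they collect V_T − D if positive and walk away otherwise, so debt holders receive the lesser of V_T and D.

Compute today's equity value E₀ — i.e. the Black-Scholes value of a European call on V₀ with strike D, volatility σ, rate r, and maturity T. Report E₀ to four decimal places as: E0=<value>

E0=82.3869

d₁ = [ln(V₀/D) + (r + σ²/2)T] / (σ√T)
   = [ln(116.8312/38.4594) + (0.0261 + 0.5·0.4161²)·3.1301] / (0.4161·√3.1301)
   = [1.111127 + 0.352667] / 0.736168 = 1.988397
d₂ = d₁ − σ√T = 1.988397 − 0.736168 = 1.252230
N(d₁) = 0.976616,  N(d₂) = 0.894757,  e^(−rT) = 0.921552
E₀ = V₀·N(d₁) − D·e^(−rT)·N(d₂)
   = 116.8312·0.976616 − 38.4594·0.921552·0.894757 = 82.386943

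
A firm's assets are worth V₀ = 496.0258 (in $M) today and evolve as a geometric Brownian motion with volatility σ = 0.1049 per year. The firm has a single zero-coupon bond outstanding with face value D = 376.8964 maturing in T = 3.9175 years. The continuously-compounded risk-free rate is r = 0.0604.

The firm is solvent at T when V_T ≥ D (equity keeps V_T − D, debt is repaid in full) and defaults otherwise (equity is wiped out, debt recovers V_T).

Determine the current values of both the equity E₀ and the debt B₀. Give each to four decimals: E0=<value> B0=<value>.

E0=198.7225 B0=297.3033

d₁ = [ln(V₀/D) + (r + σ²/2)T] / (σ√T)
   = [ln(496.0258/376.8964) + (0.0604 + 0.5·0.1049²)·3.9175] / (0.1049·√3.9175)
   = [0.274658 + 0.258171] / 0.207625 = 2.566301
d₂ = d₁ − σ√T = 2.566301 − 0.207625 = 2.358676
N(d₁) = 0.994861,  N(d₂) = 0.990830,  e^(−rT) = 0.789294
E₀ = V₀·N(d₁) − D·e^(−rT)·N(d₂)
   = 496.0258·0.994861 − 376.8964·0.789294·0.990830 = 198.722545
B₀ = V₀ − E₀ = 496.0258 − 198.722545 = 297.303255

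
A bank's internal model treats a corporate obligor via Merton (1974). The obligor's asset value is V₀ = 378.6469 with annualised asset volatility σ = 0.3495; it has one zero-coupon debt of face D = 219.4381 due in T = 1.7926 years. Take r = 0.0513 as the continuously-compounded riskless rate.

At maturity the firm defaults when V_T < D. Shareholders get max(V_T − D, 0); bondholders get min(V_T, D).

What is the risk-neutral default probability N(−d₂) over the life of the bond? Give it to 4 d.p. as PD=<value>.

d₁ = [ln(V₀/D) + (r + σ²/2)T] / (σ√T)
   = [ln(378.6469/219.4381) + (0.0513 + 0.5·0.3495²)·1.7926] / (0.3495·√1.7926)
   = [0.545534 + 0.201444] / 0.467939 = 1.596315
d₂ = d₁ − σ√T = 1.596315 − 0.467939 = 1.128377
risk-neutral PD = N(−d₂) = N(-1.128377) = 0.129580

PD=0.1296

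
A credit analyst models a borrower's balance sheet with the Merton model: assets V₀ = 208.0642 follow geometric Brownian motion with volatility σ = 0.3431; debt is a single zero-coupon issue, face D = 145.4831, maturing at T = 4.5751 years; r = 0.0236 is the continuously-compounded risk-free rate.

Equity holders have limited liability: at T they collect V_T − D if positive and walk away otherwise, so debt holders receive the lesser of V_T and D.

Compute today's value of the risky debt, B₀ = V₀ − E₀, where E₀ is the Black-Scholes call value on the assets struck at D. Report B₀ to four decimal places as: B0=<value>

B0=112.0101

d₁ = [ln(V₀/D) + (r + σ²/2)T] / (σ√T)
   = [ln(208.0642/145.4831) + (0.0236 + 0.5·0.3431²)·4.5751] / (0.3431·√4.5751)
   = [0.357787 + 0.377257] / 0.733873 = 1.001595
d₂ = d₁ − σ√T = 1.001595 − 0.733873 = 0.267722
N(d₁) = 0.841730,  N(d₂) = 0.605543,  e^(−rT) = 0.897652
E₀ = V₀·N(d₁) − D·e^(−rT)·N(d₂)
   = 208.0642·0.841730 − 145.4831·0.897652·0.605543 = 96.054091
B₀ = V₀ − E₀ = 208.0642 − 96.054091 = 112.010109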